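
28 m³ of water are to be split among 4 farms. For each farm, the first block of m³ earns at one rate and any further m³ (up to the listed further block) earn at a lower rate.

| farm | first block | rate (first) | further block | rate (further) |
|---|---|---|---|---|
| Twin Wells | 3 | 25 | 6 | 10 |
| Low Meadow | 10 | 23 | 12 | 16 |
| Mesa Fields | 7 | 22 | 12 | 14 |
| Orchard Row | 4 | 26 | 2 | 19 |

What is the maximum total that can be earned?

633

Rank every tier by rate: Orchard Row/first 26 > Twin Wells/first 25 > Low Meadow/first 23 > Mesa Fields/first 22 > Orchard Row/second 19 > Low Meadow/second 16 > Mesa Fields/second 14 > Twin Wells/second 10.
Orchard Row/first (26): +4 ; 24 left.
Twin Wells first at 25: fill all 3 ; 21 left.
Low Meadow first at 23: fill all 10 ; 11 left.
Mesa Fields first at 22: fill all 7 ; 4 left.
Orchard Row second at 19: fill all 2 ; 2 left.
Low Meadow second at 16: only 2 left, fill 2.
Total = 26×4 + 25×3 + 23×10 + 22×7 + 19×2 + 16×2 = 633.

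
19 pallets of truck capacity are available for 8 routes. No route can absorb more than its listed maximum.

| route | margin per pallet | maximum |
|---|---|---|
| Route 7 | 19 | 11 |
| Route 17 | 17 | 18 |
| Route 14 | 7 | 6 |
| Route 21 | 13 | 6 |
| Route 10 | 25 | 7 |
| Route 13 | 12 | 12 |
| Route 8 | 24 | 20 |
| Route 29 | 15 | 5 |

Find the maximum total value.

Order the routes by margin per pallet: Route 10 25 > Route 8 24 > Route 7 19 > Route 17 17 > Route 29 15 > Route 21 13 > Route 13 12 > Route 14 7.
Give Route 10 7 to hit its cap of 7 → 12 left.
Only 12 left; Route 8 takes them to reach 12.
Total = 25×7 + 24×12 = 463.

463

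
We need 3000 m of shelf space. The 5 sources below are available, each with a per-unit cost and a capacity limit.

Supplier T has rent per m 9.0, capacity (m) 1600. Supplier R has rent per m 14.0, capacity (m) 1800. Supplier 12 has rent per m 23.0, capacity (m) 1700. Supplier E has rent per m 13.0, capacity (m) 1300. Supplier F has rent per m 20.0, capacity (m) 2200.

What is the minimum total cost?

32700

Cheapest first:
Supplier T at 9.0: take all 1600 m → 1400 still needed.
Supplier E at 13.0: take all 1300 m → 100 still needed.
Supplier R (14.0): take the remaining 100 → done.
Supplier F, Supplier 12: unused.
Cost = 1600×9.0 + 1300×13.0 + 100×14.0 = 32700.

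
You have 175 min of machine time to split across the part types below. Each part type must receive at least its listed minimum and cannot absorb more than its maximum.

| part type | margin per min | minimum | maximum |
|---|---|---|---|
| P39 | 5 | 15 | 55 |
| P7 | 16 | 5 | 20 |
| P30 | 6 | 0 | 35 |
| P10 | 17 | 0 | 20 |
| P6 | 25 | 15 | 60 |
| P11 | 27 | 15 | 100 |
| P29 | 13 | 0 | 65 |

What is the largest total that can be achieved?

Meeting every minimum uses 15+5+0+0+15+15+0 = 50 min, leaving 125.
Rank by margin per min: P11 27 > P6 25 > P10 17 > P7 16 > P29 13 > P30 6 > P39 5.
P11 takes 85 more to reach its cap of 100 → 40 left.
Only 40 left; P6 takes them to reach 55.
Total = 5×15 + 16×5 + 25×55 + 27×100 = 4230.

4230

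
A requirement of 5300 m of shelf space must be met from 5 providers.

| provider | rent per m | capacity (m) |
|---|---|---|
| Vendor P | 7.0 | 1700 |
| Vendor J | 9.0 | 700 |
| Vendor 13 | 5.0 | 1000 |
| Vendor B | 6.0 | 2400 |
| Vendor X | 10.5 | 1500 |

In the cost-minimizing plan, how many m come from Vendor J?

200

Fill from the cheapest provider first.
Take 1000 from Vendor 13 at 5.0 ; need 4300 more.
Take 2400 from Vendor B at 6.0 ; need 1900 more.
Take 1700 from Vendor P at 7.0 ; need 200 more.
Vendor J (9.0): take the remaining 200 ; done.
Vendor X: unused.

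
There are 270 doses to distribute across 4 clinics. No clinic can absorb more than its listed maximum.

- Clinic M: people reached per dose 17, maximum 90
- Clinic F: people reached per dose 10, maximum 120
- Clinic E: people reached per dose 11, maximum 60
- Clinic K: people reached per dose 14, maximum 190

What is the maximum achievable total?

Highest people reached per dose first: Clinic M 17 > Clinic K 14 > Clinic E 11 > Clinic F 10.
Clinic M takes 90 to reach its cap of 90 ; 180 left.
Clinic K has room for 190 but only 180 remain, so it gets 180.
Total = 17×90 + 14×180 = 4050.

4050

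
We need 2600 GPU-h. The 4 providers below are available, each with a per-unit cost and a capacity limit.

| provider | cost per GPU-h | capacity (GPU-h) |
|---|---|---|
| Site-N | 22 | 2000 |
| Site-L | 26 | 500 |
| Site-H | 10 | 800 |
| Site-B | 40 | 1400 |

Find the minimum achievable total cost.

47600

Fill from the cheapest provider first.
Take 800 from Site-H at 10 — need 1800 more.
Site-N at 22: take 1800 of its 2000 — requirement met.
Site-L, Site-B: unused.
Cost = 800×10 + 1800×22 = 47600.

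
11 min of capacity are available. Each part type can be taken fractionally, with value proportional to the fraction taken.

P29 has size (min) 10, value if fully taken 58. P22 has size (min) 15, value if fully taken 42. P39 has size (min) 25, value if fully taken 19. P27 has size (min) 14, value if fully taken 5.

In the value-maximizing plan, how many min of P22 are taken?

1

Best value per unit of size first: P29 58/10≈5.8, P22 42/15≈2.8, P39 19/25≈0.76, P27 5/14≈0.357.
P29: take in full, 10 min for value 58 — 1 left.
Only 1 min remain; take 1/15 of P22 for value 42×1/15 = 2.8.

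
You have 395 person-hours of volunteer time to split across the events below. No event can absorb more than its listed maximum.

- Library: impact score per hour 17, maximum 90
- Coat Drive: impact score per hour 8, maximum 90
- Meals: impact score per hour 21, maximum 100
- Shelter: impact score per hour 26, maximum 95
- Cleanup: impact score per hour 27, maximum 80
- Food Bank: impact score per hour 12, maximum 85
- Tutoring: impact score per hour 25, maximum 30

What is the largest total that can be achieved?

Order the events by impact score per hour: Cleanup 27 > Shelter 26 > Tutoring 25 > Meals 21 > Library 17 > Food Bank 12 > Coat Drive 8.
Cleanup: +80 to 80 (cap) — 315 left.
Shelter takes 95 to reach its cap of 95 — 220 left.
Tutoring: +30 to 30 (cap) — 190 left.
Give Meals 100 to hit its cap of 100 — 90 left.
Library: +90 to 90 (cap) — 0 left.
Total = 17×90 + 21×100 + 26×95 + 27×80 + 25×30 = 9010.

9010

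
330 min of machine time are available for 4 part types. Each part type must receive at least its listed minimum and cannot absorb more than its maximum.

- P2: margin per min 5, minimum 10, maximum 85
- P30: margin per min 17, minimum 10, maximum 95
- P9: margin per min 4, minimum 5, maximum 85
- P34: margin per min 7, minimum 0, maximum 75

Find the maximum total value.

Meeting every minimum uses 10+10+5+0 = 25 min, leaving 305.
Highest margin per min first: P30 17 > P34 7 > P2 5 > P9 4.
P30 takes 85 more to reach its cap of 95 → 220 left.
P34: +75 to 75 (cap) → 145 left.
P2 takes 75 more to reach its cap of 85 → 70 left.
P9 has room for 80 more but only 70 remain, so it gets 75.
Total = 5×85 + 17×95 + 4×75 + 7×75 = 2865.

2865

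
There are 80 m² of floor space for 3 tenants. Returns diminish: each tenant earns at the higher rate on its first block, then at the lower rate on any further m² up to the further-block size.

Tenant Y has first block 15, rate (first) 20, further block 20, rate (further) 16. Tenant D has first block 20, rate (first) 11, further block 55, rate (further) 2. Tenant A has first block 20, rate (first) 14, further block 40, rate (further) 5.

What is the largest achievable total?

1145

Rank every tier by rate: Tenant Y/first 20 > Tenant Y/second 16 > Tenant A/first 14 > Tenant D/first 11 > Tenant A/second 5 > Tenant D/second 2.
Tenant Y first at 20: fill all 15 → 65 left.
Tenant Y second at 16: fill all 20 → 45 left.
Fill Tenant A first block (20 at 14) → 25 left.
Tenant D/first (11): +20 → 5 left.
Tenant A/second: +5 of 40 at 5; pool empty.
Total = 20×15 + 16×20 + 14×20 + 11×20 + 5×5 = 1145.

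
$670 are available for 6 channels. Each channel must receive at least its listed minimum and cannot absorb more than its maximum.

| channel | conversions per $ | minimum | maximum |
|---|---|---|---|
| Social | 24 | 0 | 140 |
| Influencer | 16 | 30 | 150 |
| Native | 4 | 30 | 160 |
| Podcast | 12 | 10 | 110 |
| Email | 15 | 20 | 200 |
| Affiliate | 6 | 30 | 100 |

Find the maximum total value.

Meeting every minimum uses 0+30+30+10+20+30 = 120 $, leaving 550.
Order the channels by conversions per $: Social 24 > Influencer 16 > Email 15 > Podcast 12 > Affiliate 6 > Native 4.
Social: +140 to 140 (cap) ; 410 left.
Give Influencer 120 more to hit its cap of 150 ; 290 left.
Email: +180 to 200 (cap) ; 110 left.
Podcast: +100 to 110 (cap) ; 10 left.
Affiliate: +10 (room for 70) → 40. Pool exhausted.
Total = 24×140 + 16×150 + 4×30 + 12×110 + 15×200 + 6×40 = 10440.

10440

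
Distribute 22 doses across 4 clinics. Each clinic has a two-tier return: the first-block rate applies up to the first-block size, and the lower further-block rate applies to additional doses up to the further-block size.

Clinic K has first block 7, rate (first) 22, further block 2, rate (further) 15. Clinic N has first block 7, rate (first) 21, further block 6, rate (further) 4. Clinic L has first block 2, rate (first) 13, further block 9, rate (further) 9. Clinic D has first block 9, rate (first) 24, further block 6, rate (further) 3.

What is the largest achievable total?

496

Treat each block as its own option and order by rate: Clinic D/first 24 > Clinic K/first 22 > Clinic N/first 21 > Clinic K/second 15 > Clinic L/first 13 > Clinic L/second 9 > Clinic N/second 4 > Clinic D/second 3.
Clinic D/first (24): +9 ; 13 left.
Clinic K/first (22): +7 ; 6 left.
6 remain; put them into Clinic N first at 21.
Total = 24×9 + 22×7 + 21×6 = 496.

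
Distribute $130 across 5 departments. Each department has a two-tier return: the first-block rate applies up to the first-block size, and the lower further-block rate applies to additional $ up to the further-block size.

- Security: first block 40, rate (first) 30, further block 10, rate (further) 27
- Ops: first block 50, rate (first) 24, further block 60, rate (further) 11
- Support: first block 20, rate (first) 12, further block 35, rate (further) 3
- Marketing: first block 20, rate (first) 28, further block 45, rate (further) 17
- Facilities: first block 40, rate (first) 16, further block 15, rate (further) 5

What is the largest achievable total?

Rank every tier by rate: Security/T1 30 > Marketing/T1 28 > Security/T2 27 > Ops/T1 24 > Marketing/T2 17 > Facilities/T1 16 > Support/T1 12 > Ops/T2 11 > Facilities/T2 5 > Support/T2 3.
Security/T1 (30): +40 → 90 left.
Fill Marketing T1 block (20 at 28) → 70 left.
Security T2 at 27: fill all 10 → 60 left.
Ops T1 at 24: fill all 50 → 10 left.
10 remain; put them into Marketing T2 at 17.
Total = 30×40 + 28×20 + 27×10 + 24×50 + 17×10 = 3400.

3400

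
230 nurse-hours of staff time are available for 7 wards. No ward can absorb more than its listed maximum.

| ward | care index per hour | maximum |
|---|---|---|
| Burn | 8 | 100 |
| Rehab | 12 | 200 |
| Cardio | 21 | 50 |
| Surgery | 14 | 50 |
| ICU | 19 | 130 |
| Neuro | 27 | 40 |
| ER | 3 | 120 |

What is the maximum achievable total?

4740

Highest care index per hour first: Neuro 27 > Cardio 21 > ICU 19 > Surgery 14 > Rehab 12 > Burn 8 > ER 3.
Neuro takes 40 to reach its cap of 40 — 190 left.
Give Cardio 50 to hit its cap of 50 — 140 left.
ICU takes 130 to reach its cap of 130 — 10 left.
Surgery has room for 50 but only 10 remain, so it gets 10.
Total = 21×50 + 14×10 + 19×130 + 27×40 = 4740.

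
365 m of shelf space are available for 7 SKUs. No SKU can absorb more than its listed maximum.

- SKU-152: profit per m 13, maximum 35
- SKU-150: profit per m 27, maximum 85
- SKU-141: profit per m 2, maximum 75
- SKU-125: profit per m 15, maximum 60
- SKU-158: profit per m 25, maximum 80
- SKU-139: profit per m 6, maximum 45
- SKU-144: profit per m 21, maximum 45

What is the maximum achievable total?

6895

Highest profit per m first: SKU-150 27 > SKU-158 25 > SKU-144 21 > SKU-125 15 > SKU-152 13 > SKU-139 6 > SKU-141 2.
SKU-150: +85 to 85 (cap) — 280 left.
Give SKU-158 80 to hit its cap of 80 — 200 left.
SKU-144 takes 45 to reach its cap of 45 — 155 left.
SKU-125 takes 60 to reach its cap of 60 — 95 left.
SKU-152: +35 to 35 (cap) — 60 left.
SKU-139 takes 45 to reach its cap of 45 — 15 left.
SKU-141: +15 (room for 75) → 15. Pool exhausted.
Total = 13×35 + 27×85 + 2×15 + 15×60 + 25×80 + 6×45 + 21×45 = 6895.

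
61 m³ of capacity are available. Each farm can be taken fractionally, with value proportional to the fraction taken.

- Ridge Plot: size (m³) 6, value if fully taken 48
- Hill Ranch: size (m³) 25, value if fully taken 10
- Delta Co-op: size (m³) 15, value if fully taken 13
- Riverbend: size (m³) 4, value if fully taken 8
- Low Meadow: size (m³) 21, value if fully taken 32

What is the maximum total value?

107

Rank by value-to-size ratio: Ridge Plot 48/6≈8, Riverbend 8/4≈2, Low Meadow 32/21≈1.52, Delta Co-op 13/15≈0.867, Hill Ranch 10/25≈0.4.
All 6 m³ of Ridge Plot fit (value 48) → 55 remain.
Take all of Riverbend (4 m³, value 8) → 51 m³ left.
All 21 m³ of Low Meadow fit (value 32) → 30 remain.
Delta Co-op: take in full, 15 m³ for value 13 → 15 left.
Only 15 m³ remain; take 15/25 of Hill Ranch for value 10×15/25 = 6.
Total value = 107.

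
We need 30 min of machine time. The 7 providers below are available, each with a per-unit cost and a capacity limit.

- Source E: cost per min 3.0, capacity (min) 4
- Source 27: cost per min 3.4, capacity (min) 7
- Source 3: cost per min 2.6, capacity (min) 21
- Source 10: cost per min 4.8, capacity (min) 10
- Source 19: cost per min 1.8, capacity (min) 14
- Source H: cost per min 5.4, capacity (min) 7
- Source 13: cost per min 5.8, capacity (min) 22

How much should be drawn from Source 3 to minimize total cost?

Use providers in increasing cost order.
Source 19 (1.8): use full 14 → 16 min to go.
Take 16 from Source 3 at 2.6 to finish.
Source E, Source 27, Source 10, Source H, Source 13: unused.

16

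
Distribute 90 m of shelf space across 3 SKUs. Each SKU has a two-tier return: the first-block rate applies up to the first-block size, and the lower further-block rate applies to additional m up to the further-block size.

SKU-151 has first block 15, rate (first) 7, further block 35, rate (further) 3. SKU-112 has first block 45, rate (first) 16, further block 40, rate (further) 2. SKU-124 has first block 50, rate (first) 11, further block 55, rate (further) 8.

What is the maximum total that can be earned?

1215

Order all 6 blocks by rate: SKU-112/T1 16 > SKU-124/T1 11 > SKU-124/T2 8 > SKU-151/T1 7 > SKU-151/T2 3 > SKU-112/T2 2.
SKU-112 T1 at 16: fill all 45 — 45 left.
45 remain; put them into SKU-124 T1 at 11.
Total = 16×45 + 11×45 = 1215.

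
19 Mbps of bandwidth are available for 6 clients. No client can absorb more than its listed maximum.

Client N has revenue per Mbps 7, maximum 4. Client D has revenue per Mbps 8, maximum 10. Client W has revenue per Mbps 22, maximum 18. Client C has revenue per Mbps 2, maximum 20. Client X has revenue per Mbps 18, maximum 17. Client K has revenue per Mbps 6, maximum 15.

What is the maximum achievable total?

414

Highest revenue per Mbps first: Client W 22 > Client X 18 > Client D 8 > Client N 7 > Client K 6 > Client C 2.
Client W takes 18 to reach its cap of 18 — 1 left.
Client X has room for 17 but only 1 remain, so it gets 1.
Total = 22×18 + 18×1 = 414.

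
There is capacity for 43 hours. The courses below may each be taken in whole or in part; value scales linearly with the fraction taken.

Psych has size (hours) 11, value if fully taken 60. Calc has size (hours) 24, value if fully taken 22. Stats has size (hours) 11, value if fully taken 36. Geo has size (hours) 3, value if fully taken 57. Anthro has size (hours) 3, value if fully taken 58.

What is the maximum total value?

Sort by value density: Anthro 58/3≈19.3, Geo 57/3≈19, Psych 60/11≈5.45, Stats 36/11≈3.27, Calc 22/24≈0.917.
Take all of Anthro (3 hours, value 58) ; 40 hours left.
All 3 hours of Geo fit (value 57) ; 37 remain.
All 11 hours of Psych fit (value 60) ; 26 remain.
All 11 hours of Stats fit (value 36) ; 15 remain.
Only 15 hours remain; take 15/24 of Calc for value 22×15/24 = 13.75.
Total value = 224.75.

224.75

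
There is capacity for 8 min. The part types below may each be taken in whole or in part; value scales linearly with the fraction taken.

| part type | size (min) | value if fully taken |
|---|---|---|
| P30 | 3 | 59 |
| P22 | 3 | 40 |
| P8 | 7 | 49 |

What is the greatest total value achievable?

113

Sort by value density: P30 59/3≈19.7, P22 40/3≈13.3, P8 49/7≈7.
Take all of P30 (3 min, value 59) — 5 min left.
P22: take in full, 3 min for value 40 — 2 left.
Fill the last 2 min with part of P8: 2/7 of it earns 14.
Total value = 113.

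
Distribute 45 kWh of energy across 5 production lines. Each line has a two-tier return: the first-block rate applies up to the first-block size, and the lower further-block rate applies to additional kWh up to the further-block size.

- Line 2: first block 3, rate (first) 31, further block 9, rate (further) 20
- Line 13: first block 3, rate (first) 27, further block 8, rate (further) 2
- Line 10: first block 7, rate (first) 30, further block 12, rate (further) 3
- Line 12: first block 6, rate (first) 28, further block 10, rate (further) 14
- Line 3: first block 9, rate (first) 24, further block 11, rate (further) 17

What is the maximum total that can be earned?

1084

Treat each block as its own option and order by rate: Line 2/T1 31 > Line 10/T1 30 > Line 12/T1 28 > Line 13/T1 27 > Line 3/T1 24 > Line 2/T2 20 > Line 3/T2 17 > Line 12/T2 14 > Line 10/T2 3 > Line 13/T2 2.
Fill Line 2 T1 block (3 at 31) ; 42 left.
Fill Line 10 T1 block (7 at 30) ; 35 left.
Line 12 T1 at 28: fill all 6 ; 29 left.
Fill Line 13 T1 block (3 at 27) ; 26 left.
Line 3/T1 (24): +9 ; 17 left.
Line 2/T2 (20): +9 ; 8 left.
8 remain; put them into Line 3 T2 at 17.
Total = 31×3 + 30×7 + 28×6 + 27×3 + 24×9 + 20×9 + 17×8 = 1084.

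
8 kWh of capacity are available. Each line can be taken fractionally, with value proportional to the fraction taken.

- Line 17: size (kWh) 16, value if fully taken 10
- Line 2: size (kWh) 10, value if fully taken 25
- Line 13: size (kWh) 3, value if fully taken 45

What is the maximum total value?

57.5

Rank by value-to-size ratio: Line 13 45/3≈15, Line 2 25/10≈2.5, Line 17 10/16≈0.625.
Line 13: take in full, 3 kWh for value 45 ; 5 left.
5 kWh left: a 5/10 share of Line 2 gives 25×5/10 = 12.5.
Total value = 57.5.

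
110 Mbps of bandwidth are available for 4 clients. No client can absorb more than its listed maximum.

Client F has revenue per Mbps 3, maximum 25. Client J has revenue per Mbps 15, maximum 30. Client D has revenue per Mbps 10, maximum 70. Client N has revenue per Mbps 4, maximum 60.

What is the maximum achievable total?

Rank by revenue per Mbps: Client J 15 > Client D 10 > Client N 4 > Client F 3.
Give Client J 30 to hit its cap of 30 ; 80 left.
Give Client D 70 to hit its cap of 70 ; 10 left.
Client N: +10 (room for 60) → 10. Pool exhausted.
Total = 15×30 + 10×70 + 4×10 = 1190.

1190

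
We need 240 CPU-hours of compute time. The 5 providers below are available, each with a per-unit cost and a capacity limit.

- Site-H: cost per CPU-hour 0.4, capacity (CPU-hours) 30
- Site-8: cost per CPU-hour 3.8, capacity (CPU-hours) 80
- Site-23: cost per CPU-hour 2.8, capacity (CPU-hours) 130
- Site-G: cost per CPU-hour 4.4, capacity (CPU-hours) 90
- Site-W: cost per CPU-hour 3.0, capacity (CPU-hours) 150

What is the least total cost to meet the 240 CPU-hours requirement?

616

Fill from the cheapest provider first.
Site-H (0.4): use full 30 → 210 CPU-hours to go.
Site-23 (2.8): use full 130 → 80 CPU-hours to go.
Site-W (3.0): take the remaining 80 → done.
Site-8, Site-G: unused.
Cost = 30×0.4 + 130×2.8 + 80×3.0 = 616.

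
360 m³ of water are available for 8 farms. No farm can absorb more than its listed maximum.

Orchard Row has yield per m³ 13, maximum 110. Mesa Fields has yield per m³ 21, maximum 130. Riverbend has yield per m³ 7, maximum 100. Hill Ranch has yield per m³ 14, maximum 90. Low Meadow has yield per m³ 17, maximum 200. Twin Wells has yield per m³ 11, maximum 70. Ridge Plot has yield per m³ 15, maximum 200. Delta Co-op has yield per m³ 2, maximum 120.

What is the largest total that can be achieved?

Highest yield per m³ first: Mesa Fields 21 > Low Meadow 17 > Ridge Plot 15 > Hill Ranch 14 > Orchard Row 13 > Twin Wells 11 > Riverbend 7 > Delta Co-op 2.
Give Mesa Fields 130 to hit its cap of 130 — 230 left.
Low Meadow: +200 to 200 (cap) — 30 left.
Only 30 left; Ridge Plot takes them to reach 30.
Total = 21×130 + 17×200 + 15×30 = 6580.

6580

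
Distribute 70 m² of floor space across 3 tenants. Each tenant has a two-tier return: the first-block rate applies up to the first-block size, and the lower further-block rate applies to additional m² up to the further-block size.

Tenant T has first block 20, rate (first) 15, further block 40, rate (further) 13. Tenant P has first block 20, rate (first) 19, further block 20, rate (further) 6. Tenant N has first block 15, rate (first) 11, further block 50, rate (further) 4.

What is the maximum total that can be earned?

1070

Order all 6 blocks by rate: Tenant P/first 19 > Tenant T/first 15 > Tenant T/second 13 > Tenant N/first 11 > Tenant P/second 6 > Tenant N/second 4.
Tenant P/first (19): +20 ; 50 left.
Tenant T/first (15): +20 ; 30 left.
30 remain; put them into Tenant T second at 13.
Total = 19×20 + 15×20 + 13×30 = 1070.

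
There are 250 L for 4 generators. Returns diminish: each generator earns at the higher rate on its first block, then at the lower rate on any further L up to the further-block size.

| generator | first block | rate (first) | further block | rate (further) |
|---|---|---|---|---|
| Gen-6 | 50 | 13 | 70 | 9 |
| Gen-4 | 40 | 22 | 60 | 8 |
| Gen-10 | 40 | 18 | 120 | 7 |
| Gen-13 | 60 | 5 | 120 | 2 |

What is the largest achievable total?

3280

Rank every tier by rate: Gen-4/first 22 > Gen-10/first 18 > Gen-6/first 13 > Gen-6/second 9 > Gen-4/second 8 > Gen-10/second 7 > Gen-13/first 5 > Gen-13/second 2.
Gen-4 first at 22: fill all 40 — 210 left.
Fill Gen-10 first block (40 at 18) — 170 left.
Gen-6/first (13): +50 — 120 left.
Gen-6 second at 9: fill all 70 — 50 left.
Gen-4 second at 8: only 50 left, fill 50.
Total = 22×40 + 18×40 + 13×50 + 9×70 + 8×50 = 3280.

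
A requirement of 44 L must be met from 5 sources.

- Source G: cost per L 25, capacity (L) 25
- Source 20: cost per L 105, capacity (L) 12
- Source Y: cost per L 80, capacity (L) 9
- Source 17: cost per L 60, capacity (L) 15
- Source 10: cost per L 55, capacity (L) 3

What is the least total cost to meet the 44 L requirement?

Use sources in increasing cost order.
Take 25 from Source G at 25 → need 19 more.
Source 10 at 55: take all 3 L → 16 still needed.
Take 15 from Source 17 at 60 → need 1 more.
Source Y (80): take the remaining 1 → done.
Source 20: unused.
Cost = 25×25 + 3×55 + 15×60 + 1×80 = 1770.

1770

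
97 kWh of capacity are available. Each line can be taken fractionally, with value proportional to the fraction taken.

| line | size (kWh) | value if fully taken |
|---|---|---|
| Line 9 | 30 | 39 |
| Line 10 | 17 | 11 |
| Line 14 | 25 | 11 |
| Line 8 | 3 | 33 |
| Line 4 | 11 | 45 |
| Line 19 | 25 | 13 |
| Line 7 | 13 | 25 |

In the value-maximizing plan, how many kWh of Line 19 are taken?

23

Sort by value density: Line 8 33/3≈11, Line 4 45/11≈4.09, Line 7 25/13≈1.92, Line 9 39/30≈1.3, Line 10 11/17≈0.647, Line 19 13/25≈0.52, Line 14 11/25≈0.44.
All 3 kWh of Line 8 fit (value 33) ; 94 remain.
Line 4: take in full, 11 kWh for value 45 ; 83 left.
Take all of Line 7 (13 kWh, value 25) ; 70 kWh left.
Line 9: take in full, 30 kWh for value 39 ; 40 left.
All 17 kWh of Line 10 fit (value 11) ; 23 remain.
Only 23 kWh remain; take 23/25 of Line 19 for value 13×23/25 = 11.96.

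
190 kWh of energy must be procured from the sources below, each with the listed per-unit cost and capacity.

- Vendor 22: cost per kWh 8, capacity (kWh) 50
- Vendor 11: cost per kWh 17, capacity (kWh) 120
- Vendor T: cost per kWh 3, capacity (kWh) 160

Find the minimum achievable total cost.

720

Use sources in increasing cost order.
Vendor T (3): use full 160 — 30 kWh to go.
Vendor 22 (8): take the remaining 30 — done.
Vendor 11: unused.
Cost = 160×3 + 30×8 = 720.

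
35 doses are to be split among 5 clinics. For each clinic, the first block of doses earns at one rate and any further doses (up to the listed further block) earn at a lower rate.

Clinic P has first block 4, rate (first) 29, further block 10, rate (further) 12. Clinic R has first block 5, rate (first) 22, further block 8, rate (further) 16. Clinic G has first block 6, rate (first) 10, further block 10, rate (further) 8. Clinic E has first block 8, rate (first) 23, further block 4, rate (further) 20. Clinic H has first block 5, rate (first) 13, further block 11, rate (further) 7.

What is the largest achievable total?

Order all 10 blocks by rate: Clinic P/T1 29 > Clinic E/T1 23 > Clinic R/T1 22 > Clinic E/T2 20 > Clinic R/T2 16 > Clinic H/T1 13 > Clinic P/T2 12 > Clinic G/T1 10 > Clinic G/T2 8 > Clinic H/T2 7.
Fill Clinic P T1 block (4 at 29) → 31 left.
Clinic E/T1 (23): +8 → 23 left.
Clinic R T1 at 22: fill all 5 → 18 left.
Clinic E/T2 (20): +4 → 14 left.
Fill Clinic R T2 block (8 at 16) → 6 left.
Clinic H/T1 (13): +5 → 1 left.
Clinic P/T2: +1 of 10 at 12; pool empty.
Total = 29×4 + 23×8 + 22×5 + 20×4 + 16×8 + 13×5 + 12×1 = 695.

695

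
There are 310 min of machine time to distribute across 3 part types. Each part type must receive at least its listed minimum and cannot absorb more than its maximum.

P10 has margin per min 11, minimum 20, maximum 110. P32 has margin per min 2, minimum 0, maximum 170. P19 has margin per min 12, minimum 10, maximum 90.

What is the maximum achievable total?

Meeting every minimum uses 20+0+10 = 30 min, leaving 280.
Rank by margin per min: P19 12 > P10 11 > P32 2.
P19: +80 to 90 (cap) — 200 left.
Give P10 90 more to hit its cap of 110 — 110 left.
P32 has room for 170 more but only 110 remain, so it gets 110.
Total = 11×110 + 2×110 + 12×90 = 2510.

2510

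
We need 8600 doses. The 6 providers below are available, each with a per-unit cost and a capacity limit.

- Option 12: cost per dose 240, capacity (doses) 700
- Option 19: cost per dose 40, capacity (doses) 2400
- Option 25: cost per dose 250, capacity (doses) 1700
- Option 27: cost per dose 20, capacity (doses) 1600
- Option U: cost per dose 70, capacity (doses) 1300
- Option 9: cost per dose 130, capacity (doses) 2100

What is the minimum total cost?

785000

Cheapest first:
Option 27 at 20: take all 1600 doses ; 7000 still needed.
Option 19 at 40: take all 2400 doses ; 4600 still needed.
Option U at 70: take all 1300 doses ; 3300 still needed.
Take 2100 from Option 9 at 130 ; need 1200 more.
Option 12 (240): use full 700 ; 500 doses to go.
Option 25 at 250: take 500 of its 1700 ; requirement met.
Cost = 1600×20 + 2400×40 + 1300×70 + 2100×130 + 700×240 + 500×250 = 785000.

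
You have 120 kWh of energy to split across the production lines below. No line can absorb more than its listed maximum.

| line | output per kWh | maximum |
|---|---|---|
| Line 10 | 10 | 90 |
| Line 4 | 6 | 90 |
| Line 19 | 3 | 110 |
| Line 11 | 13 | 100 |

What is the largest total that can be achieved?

Order the production lines by output per kWh: Line 11 13 > Line 10 10 > Line 4 6 > Line 19 3.
Give Line 11 100 to hit its cap of 100 → 20 left.
Line 10 has room for 90 but only 20 remain, so it gets 20.
Total = 10×20 + 13×100 = 1500.

1500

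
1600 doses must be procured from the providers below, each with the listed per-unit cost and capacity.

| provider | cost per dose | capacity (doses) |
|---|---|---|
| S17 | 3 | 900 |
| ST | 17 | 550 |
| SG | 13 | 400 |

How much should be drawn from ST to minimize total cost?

Cheapest first:
Take 900 from S17 at 3 ; need 700 more.
SG (13): use full 400 ; 300 doses to go.
ST (17): take the remaining 300 ; done.

300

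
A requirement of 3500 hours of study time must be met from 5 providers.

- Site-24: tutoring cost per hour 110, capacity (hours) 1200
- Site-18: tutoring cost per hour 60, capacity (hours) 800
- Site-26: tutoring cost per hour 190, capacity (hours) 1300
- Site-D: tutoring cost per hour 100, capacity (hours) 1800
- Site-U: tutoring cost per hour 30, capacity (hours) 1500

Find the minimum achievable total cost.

Use providers in increasing cost order.
Site-U (30): use full 1500 ; 2000 hours to go.
Site-18 at 60: take all 800 hours ; 1200 still needed.
Site-D at 100: take 1200 of its 1800 ; requirement met.
Site-24, Site-26: unused.
Cost = 1500×30 + 800×60 + 1200×100 = 213000.

213000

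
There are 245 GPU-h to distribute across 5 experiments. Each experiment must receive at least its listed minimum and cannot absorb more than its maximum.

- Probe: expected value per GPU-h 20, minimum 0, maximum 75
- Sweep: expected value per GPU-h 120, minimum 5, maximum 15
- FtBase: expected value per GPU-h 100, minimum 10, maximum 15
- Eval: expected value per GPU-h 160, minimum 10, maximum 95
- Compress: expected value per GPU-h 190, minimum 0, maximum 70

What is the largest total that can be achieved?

Meeting every minimum uses 0+5+10+10+0 = 25 GPU-h, leaving 220.
Highest expected value per GPU-h first: Compress 190 > Eval 160 > Sweep 120 > FtBase 100 > Probe 20.
Compress takes 70 more to reach its cap of 70 — 150 left.
Give Eval 85 more to hit its cap of 95 — 65 left.
Sweep: +10 to 15 (cap) — 55 left.
FtBase takes 5 more to reach its cap of 15 — 50 left.
Probe: +50 (room for 75) → 50. Pool exhausted.
Total = 20×50 + 120×15 + 100×15 + 160×95 + 190×70 = 32800.

32800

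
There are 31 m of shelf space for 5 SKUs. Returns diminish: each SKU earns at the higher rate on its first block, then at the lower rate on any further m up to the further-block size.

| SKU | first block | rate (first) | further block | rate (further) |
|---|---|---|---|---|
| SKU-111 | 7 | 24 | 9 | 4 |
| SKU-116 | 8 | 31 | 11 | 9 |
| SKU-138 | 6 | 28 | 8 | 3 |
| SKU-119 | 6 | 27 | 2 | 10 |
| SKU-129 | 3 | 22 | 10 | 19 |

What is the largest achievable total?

831

Treat each block as its own option and order by rate: SKU-116/first 31 > SKU-138/first 28 > SKU-119/first 27 > SKU-111/first 24 > SKU-129/first 22 > SKU-129/second 19 > SKU-119/second 10 > SKU-116/second 9 > SKU-111/second 4 > SKU-138/second 3.
SKU-116 first at 31: fill all 8 ; 23 left.
SKU-138/first (28): +6 ; 17 left.
SKU-119 first at 27: fill all 6 ; 11 left.
Fill SKU-111 first block (7 at 24) ; 4 left.
SKU-129 first at 22: fill all 3 ; 1 left.
SKU-129/second: +1 of 10 at 19; pool empty.
Total = 31×8 + 28×6 + 27×6 + 24×7 + 22×3 + 19×1 = 831.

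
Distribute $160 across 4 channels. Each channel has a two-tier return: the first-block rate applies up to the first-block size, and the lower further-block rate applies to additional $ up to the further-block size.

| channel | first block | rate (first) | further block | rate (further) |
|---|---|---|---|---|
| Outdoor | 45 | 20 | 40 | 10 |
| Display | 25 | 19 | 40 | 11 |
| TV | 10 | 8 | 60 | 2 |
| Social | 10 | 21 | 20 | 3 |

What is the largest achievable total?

Rank every tier by rate: Social/T1 21 > Outdoor/T1 20 > Display/T1 19 > Display/T2 11 > Outdoor/T2 10 > TV/T1 8 > Social/T2 3 > TV/T2 2.
Social T1 at 21: fill all 10 ; 150 left.
Outdoor T1 at 20: fill all 45 ; 105 left.
Display/T1 (19): +25 ; 80 left.
Display T2 at 11: fill all 40 ; 40 left.
Fill Outdoor T2 block (40 at 10) ; 0 left.
Total = 21×10 + 20×45 + 19×25 + 11×40 + 10×40 = 2425.

2425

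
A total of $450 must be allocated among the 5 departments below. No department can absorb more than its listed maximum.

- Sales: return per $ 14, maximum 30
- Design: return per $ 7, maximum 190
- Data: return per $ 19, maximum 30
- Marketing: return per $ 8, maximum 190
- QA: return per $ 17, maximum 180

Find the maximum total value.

Rank by return per $: Data 19 > QA 17 > Sales 14 > Marketing 8 > Design 7.
Data: +30 to 30 (cap) — 420 left.
QA takes 180 to reach its cap of 180 — 240 left.
Sales: +30 to 30 (cap) — 210 left.
Marketing: +190 to 190 (cap) — 20 left.
Only 20 left; Design takes them to reach 20.
Total = 14×30 + 7×20 + 19×30 + 8×190 + 17×180 = 5710.

5710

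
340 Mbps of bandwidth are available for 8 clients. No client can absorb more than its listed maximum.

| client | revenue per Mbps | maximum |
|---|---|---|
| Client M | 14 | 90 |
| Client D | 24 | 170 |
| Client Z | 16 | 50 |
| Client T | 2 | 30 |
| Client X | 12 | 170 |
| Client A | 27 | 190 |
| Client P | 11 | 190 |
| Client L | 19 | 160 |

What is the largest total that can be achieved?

8730

Highest revenue per Mbps first: Client A 27 > Client D 24 > Client L 19 > Client Z 16 > Client M 14 > Client X 12 > Client P 11 > Client T 2.
Give Client A 190 to hit its cap of 190 — 150 left.
Client D has room for 170 but only 150 remain, so it gets 150.
Total = 24×150 + 27×190 = 8730.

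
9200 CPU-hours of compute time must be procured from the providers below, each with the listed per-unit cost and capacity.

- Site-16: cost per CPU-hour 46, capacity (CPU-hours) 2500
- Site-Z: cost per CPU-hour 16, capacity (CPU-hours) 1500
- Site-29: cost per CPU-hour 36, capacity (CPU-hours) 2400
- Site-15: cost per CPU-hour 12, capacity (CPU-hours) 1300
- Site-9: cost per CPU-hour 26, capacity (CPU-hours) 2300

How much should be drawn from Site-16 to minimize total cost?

1700

Cheapest first:
Take 1300 from Site-15 at 12 ; need 7900 more.
Take 1500 from Site-Z at 16 ; need 6400 more.
Take 2300 from Site-9 at 26 ; need 4100 more.
Site-29 (36): use full 2400 ; 1700 CPU-hours to go.
Take 1700 from Site-16 at 46 to finish.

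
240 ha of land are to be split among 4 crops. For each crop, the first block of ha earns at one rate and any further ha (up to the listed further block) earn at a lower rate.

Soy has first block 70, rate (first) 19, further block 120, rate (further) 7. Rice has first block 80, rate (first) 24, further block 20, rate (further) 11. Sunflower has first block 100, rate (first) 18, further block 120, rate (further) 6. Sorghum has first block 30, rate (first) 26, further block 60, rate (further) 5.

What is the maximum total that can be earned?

5110

Order all 8 blocks by rate: Sorghum/tier1 26 > Rice/tier1 24 > Soy/tier1 19 > Sunflower/tier1 18 > Rice/tier2 11 > Soy/tier2 7 > Sunflower/tier2 6 > Sorghum/tier2 5.
Fill Sorghum tier1 block (30 at 26) → 210 left.
Rice/tier1 (24): +80 → 130 left.
Fill Soy tier1 block (70 at 19) → 60 left.
Sunflower tier1 at 18: only 60 left, fill 60.
Total = 26×30 + 24×80 + 19×70 + 18×60 = 5110.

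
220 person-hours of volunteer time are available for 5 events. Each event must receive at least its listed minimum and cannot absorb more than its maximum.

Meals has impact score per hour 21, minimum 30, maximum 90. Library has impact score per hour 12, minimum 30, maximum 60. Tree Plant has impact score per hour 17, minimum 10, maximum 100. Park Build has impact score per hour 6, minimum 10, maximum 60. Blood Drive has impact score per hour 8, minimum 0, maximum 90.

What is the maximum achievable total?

3840

Meeting every minimum uses 30+30+10+10+0 = 80 person-hours, leaving 140.
Order the events by impact score per hour: Meals 21 > Tree Plant 17 > Library 12 > Blood Drive 8 > Park Build 6.
Meals: +60 to 90 (cap) → 80 left.
Tree Plant: +80 (room for 90) → 90. Pool exhausted.
Total = 21×90 + 12×30 + 17×90 + 6×10 = 3840.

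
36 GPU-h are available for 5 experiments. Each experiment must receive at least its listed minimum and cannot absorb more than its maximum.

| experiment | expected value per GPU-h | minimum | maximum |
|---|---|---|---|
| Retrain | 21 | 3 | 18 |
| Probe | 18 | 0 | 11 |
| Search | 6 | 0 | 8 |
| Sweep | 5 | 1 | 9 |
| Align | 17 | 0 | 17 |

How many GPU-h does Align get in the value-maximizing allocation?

6

Meeting every minimum uses 3+0+0+1+0 = 4 GPU-h, leaving 32.
Rank by expected value per GPU-h: Retrain 21 > Probe 18 > Align 17 > Search 6 > Sweep 5.
Retrain takes 15 more to reach its cap of 18 ; 17 left.
Give Probe 11 more to hit its cap of 11 ; 6 left.
Only 6 left; Align takes them to reach 6.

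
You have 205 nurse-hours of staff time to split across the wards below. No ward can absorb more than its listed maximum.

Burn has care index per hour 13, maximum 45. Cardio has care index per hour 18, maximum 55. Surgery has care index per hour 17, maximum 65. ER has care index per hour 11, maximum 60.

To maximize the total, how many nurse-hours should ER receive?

40

Order the wards by care index per hour: Cardio 18 > Surgery 17 > Burn 13 > ER 11.
Give Cardio 55 to hit its cap of 55 — 150 left.
Surgery: +65 to 65 (cap) — 85 left.
Burn takes 45 to reach its cap of 45 — 40 left.
ER: +40 (room for 60) → 40. Pool exhausted.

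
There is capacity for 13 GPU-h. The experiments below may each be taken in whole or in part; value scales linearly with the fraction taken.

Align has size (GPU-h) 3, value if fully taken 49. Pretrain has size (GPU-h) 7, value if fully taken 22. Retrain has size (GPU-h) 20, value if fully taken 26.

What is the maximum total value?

74.9

Rank by value-to-size ratio: Align 49/3≈16.3, Pretrain 22/7≈3.14, Retrain 26/20≈1.3.
All 3 GPU-h of Align fit (value 49) → 10 remain.
Pretrain: take in full, 7 GPU-h for value 22 → 3 left.
Fill the last 3 GPU-h with part of Retrain: 3/20 of it earns 3.9.
Total value = 74.9.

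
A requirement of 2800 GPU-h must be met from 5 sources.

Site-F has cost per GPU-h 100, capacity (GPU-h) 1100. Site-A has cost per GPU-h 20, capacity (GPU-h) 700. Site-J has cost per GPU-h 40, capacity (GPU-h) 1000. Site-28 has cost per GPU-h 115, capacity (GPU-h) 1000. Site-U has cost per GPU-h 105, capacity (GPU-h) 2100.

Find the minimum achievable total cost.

Fill from the cheapest source first.
Site-A at 20: take all 700 GPU-h ; 2100 still needed.
Take 1000 from Site-J at 40 ; need 1100 more.
Take 1100 from Site-F at 100 ; need 0 more.
Site-U, Site-28: unused.
Cost = 700×20 + 1000×40 + 1100×100 = 164000.

164000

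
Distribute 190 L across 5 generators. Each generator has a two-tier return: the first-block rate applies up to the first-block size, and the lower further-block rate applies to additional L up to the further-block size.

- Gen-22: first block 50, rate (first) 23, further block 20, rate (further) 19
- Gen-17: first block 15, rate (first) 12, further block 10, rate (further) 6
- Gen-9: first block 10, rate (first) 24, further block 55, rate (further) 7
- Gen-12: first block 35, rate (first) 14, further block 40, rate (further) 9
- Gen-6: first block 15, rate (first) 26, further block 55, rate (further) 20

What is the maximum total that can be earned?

3810

Treat each block as its own option and order by rate: Gen-6/T1 26 > Gen-9/T1 24 > Gen-22/T1 23 > Gen-6/T2 20 > Gen-22/T2 19 > Gen-12/T1 14 > Gen-17/T1 12 > Gen-12/T2 9 > Gen-9/T2 7 > Gen-17/T2 6.
Gen-6 T1 at 26: fill all 15 — 175 left.
Gen-9/T1 (24): +10 — 165 left.
Gen-22/T1 (23): +50 — 115 left.
Gen-6/T2 (20): +55 — 60 left.
Gen-22 T2 at 19: fill all 20 — 40 left.
Gen-12 T1 at 14: fill all 35 — 5 left.
Gen-17/T1: +5 of 15 at 12; pool empty.
Total = 26×15 + 24×10 + 23×50 + 20×55 + 19×20 + 14×35 + 12×5 = 3810.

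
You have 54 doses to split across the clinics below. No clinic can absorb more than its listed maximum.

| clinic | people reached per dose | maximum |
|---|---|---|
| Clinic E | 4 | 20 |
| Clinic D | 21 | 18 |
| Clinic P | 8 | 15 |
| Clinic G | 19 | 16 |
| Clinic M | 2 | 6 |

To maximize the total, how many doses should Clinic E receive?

Order the clinics by people reached per dose: Clinic D 21 > Clinic G 19 > Clinic P 8 > Clinic E 4 > Clinic M 2.
Clinic D: +18 to 18 (cap) — 36 left.
Clinic G: +16 to 16 (cap) — 20 left.
Clinic P: +15 to 15 (cap) — 5 left.
Clinic E has room for 20 but only 5 remain, so it gets 5.

5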